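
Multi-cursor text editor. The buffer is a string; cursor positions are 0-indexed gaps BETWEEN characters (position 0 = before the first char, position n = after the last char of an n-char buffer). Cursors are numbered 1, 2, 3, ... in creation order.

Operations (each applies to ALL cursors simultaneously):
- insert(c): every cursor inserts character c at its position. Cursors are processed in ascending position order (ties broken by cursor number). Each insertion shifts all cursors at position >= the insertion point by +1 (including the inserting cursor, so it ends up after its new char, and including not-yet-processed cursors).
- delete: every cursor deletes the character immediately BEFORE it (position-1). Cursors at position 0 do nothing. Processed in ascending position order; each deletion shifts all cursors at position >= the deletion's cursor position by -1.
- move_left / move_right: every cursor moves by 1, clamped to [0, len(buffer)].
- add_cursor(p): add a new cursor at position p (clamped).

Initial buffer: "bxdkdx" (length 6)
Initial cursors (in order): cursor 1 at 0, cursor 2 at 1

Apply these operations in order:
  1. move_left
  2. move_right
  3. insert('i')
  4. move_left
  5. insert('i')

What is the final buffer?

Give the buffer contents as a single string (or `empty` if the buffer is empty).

Answer: biiiixdkdx

Derivation:
After op 1 (move_left): buffer="bxdkdx" (len 6), cursors c1@0 c2@0, authorship ......
After op 2 (move_right): buffer="bxdkdx" (len 6), cursors c1@1 c2@1, authorship ......
After op 3 (insert('i')): buffer="biixdkdx" (len 8), cursors c1@3 c2@3, authorship .12.....
After op 4 (move_left): buffer="biixdkdx" (len 8), cursors c1@2 c2@2, authorship .12.....
After op 5 (insert('i')): buffer="biiiixdkdx" (len 10), cursors c1@4 c2@4, authorship .1122.....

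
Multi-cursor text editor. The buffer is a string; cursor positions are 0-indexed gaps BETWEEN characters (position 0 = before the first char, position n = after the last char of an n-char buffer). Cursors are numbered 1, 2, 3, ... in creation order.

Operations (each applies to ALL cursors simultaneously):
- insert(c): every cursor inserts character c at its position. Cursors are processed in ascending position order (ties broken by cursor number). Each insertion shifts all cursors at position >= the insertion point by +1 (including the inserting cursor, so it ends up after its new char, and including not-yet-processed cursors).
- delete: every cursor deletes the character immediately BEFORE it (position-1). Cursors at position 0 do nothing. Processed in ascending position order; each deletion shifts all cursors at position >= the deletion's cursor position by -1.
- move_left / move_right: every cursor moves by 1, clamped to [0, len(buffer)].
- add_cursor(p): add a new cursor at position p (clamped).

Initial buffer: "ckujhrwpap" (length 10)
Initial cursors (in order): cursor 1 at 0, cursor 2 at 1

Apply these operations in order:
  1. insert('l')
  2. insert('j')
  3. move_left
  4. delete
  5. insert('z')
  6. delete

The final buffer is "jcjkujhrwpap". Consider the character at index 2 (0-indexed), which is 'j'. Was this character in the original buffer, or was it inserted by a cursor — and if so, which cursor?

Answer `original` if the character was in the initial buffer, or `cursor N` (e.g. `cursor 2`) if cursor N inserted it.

Answer: cursor 2

Derivation:
After op 1 (insert('l')): buffer="lclkujhrwpap" (len 12), cursors c1@1 c2@3, authorship 1.2.........
After op 2 (insert('j')): buffer="ljcljkujhrwpap" (len 14), cursors c1@2 c2@5, authorship 11.22.........
After op 3 (move_left): buffer="ljcljkujhrwpap" (len 14), cursors c1@1 c2@4, authorship 11.22.........
After op 4 (delete): buffer="jcjkujhrwpap" (len 12), cursors c1@0 c2@2, authorship 1.2.........
After op 5 (insert('z')): buffer="zjczjkujhrwpap" (len 14), cursors c1@1 c2@4, authorship 11.22.........
After op 6 (delete): buffer="jcjkujhrwpap" (len 12), cursors c1@0 c2@2, authorship 1.2.........
Authorship (.=original, N=cursor N): 1 . 2 . . . . . . . . .
Index 2: author = 2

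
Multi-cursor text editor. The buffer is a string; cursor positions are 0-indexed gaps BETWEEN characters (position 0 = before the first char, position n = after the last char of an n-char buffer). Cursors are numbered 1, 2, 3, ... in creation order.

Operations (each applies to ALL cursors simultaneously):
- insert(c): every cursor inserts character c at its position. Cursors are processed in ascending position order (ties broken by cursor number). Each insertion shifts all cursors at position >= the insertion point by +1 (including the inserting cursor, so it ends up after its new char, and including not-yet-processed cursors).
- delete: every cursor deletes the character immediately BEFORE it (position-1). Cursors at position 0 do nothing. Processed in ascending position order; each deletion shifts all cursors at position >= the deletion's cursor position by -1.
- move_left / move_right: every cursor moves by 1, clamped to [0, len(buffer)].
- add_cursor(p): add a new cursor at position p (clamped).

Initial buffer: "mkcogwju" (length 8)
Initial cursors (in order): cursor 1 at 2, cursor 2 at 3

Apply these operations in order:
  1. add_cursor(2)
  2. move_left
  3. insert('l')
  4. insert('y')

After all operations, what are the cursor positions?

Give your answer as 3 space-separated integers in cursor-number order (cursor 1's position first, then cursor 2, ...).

Answer: 5 8 5

Derivation:
After op 1 (add_cursor(2)): buffer="mkcogwju" (len 8), cursors c1@2 c3@2 c2@3, authorship ........
After op 2 (move_left): buffer="mkcogwju" (len 8), cursors c1@1 c3@1 c2@2, authorship ........
After op 3 (insert('l')): buffer="mllklcogwju" (len 11), cursors c1@3 c3@3 c2@5, authorship .13.2......
After op 4 (insert('y')): buffer="mllyyklycogwju" (len 14), cursors c1@5 c3@5 c2@8, authorship .1313.22......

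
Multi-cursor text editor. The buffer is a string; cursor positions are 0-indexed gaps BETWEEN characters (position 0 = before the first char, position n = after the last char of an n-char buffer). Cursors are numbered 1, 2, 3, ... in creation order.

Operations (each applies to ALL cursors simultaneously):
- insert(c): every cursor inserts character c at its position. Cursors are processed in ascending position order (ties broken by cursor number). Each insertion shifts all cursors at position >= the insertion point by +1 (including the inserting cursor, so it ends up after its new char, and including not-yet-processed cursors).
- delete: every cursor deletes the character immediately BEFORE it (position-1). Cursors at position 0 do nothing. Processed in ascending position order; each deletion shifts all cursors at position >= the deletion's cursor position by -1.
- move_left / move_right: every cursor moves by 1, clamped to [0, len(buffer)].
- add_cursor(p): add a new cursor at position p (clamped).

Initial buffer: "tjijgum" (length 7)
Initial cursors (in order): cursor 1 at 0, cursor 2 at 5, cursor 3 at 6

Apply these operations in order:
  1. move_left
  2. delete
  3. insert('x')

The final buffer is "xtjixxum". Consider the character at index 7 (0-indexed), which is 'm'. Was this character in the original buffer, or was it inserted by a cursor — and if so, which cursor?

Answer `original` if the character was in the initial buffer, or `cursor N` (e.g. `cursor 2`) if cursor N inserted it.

After op 1 (move_left): buffer="tjijgum" (len 7), cursors c1@0 c2@4 c3@5, authorship .......
After op 2 (delete): buffer="tjium" (len 5), cursors c1@0 c2@3 c3@3, authorship .....
After op 3 (insert('x')): buffer="xtjixxum" (len 8), cursors c1@1 c2@6 c3@6, authorship 1...23..
Authorship (.=original, N=cursor N): 1 . . . 2 3 . .
Index 7: author = original

Answer: original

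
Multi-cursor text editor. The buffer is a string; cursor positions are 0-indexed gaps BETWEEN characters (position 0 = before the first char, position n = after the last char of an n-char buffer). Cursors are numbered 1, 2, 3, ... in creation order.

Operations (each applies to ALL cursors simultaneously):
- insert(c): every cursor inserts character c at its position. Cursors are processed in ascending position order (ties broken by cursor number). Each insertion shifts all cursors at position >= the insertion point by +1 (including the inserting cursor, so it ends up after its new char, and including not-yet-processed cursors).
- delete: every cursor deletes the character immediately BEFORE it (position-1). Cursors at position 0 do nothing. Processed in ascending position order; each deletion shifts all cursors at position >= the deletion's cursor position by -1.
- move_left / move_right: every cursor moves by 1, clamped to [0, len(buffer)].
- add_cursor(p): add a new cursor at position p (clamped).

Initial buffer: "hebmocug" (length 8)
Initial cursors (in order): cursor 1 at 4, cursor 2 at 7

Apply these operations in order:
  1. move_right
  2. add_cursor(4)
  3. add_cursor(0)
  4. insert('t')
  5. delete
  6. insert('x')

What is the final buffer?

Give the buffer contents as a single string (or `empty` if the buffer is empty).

Answer: xhebmxoxcugx

Derivation:
After op 1 (move_right): buffer="hebmocug" (len 8), cursors c1@5 c2@8, authorship ........
After op 2 (add_cursor(4)): buffer="hebmocug" (len 8), cursors c3@4 c1@5 c2@8, authorship ........
After op 3 (add_cursor(0)): buffer="hebmocug" (len 8), cursors c4@0 c3@4 c1@5 c2@8, authorship ........
After op 4 (insert('t')): buffer="thebmtotcugt" (len 12), cursors c4@1 c3@6 c1@8 c2@12, authorship 4....3.1...2
After op 5 (delete): buffer="hebmocug" (len 8), cursors c4@0 c3@4 c1@5 c2@8, authorship ........
After op 6 (insert('x')): buffer="xhebmxoxcugx" (len 12), cursors c4@1 c3@6 c1@8 c2@12, authorship 4....3.1...2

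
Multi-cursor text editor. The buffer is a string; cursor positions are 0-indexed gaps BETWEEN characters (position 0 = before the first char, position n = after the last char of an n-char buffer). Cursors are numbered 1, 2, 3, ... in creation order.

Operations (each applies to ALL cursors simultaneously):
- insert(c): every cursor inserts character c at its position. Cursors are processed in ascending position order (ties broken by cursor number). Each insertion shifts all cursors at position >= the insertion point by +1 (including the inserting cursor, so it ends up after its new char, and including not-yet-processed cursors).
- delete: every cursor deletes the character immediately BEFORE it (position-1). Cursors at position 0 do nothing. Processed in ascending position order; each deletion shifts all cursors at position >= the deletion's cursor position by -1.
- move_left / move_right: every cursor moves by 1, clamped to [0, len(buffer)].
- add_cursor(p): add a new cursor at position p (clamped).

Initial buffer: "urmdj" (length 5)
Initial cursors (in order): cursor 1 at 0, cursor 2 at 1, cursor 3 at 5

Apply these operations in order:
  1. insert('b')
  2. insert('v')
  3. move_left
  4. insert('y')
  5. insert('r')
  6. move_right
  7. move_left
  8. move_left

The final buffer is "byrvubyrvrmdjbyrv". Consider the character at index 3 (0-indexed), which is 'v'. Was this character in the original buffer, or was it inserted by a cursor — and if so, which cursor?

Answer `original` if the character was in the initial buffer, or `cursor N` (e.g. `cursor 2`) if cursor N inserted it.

Answer: cursor 1

Derivation:
After op 1 (insert('b')): buffer="bubrmdjb" (len 8), cursors c1@1 c2@3 c3@8, authorship 1.2....3
After op 2 (insert('v')): buffer="bvubvrmdjbv" (len 11), cursors c1@2 c2@5 c3@11, authorship 11.22....33
After op 3 (move_left): buffer="bvubvrmdjbv" (len 11), cursors c1@1 c2@4 c3@10, authorship 11.22....33
After op 4 (insert('y')): buffer="byvubyvrmdjbyv" (len 14), cursors c1@2 c2@6 c3@13, authorship 111.222....333
After op 5 (insert('r')): buffer="byrvubyrvrmdjbyrv" (len 17), cursors c1@3 c2@8 c3@16, authorship 1111.2222....3333
After op 6 (move_right): buffer="byrvubyrvrmdjbyrv" (len 17), cursors c1@4 c2@9 c3@17, authorship 1111.2222....3333
After op 7 (move_left): buffer="byrvubyrvrmdjbyrv" (len 17), cursors c1@3 c2@8 c3@16, authorship 1111.2222....3333
After op 8 (move_left): buffer="byrvubyrvrmdjbyrv" (len 17), cursors c1@2 c2@7 c3@15, authorship 1111.2222....3333
Authorship (.=original, N=cursor N): 1 1 1 1 . 2 2 2 2 . . . . 3 3 3 3
Index 3: author = 1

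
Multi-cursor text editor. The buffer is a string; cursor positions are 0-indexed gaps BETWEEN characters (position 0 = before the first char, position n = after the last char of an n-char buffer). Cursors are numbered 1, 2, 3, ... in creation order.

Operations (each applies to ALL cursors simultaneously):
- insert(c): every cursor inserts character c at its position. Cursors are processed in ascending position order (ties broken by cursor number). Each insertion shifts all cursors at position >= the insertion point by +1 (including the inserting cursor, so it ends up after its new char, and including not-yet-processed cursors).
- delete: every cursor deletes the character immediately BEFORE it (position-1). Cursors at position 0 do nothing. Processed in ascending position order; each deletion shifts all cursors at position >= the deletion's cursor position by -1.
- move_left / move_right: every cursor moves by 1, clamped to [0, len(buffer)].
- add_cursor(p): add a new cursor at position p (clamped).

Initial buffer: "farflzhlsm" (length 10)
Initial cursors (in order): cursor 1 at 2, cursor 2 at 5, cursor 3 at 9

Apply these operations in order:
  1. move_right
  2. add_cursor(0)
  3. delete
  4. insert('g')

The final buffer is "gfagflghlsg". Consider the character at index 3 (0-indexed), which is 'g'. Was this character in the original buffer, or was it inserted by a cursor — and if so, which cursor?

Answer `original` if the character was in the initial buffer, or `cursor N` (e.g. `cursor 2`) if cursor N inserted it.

After op 1 (move_right): buffer="farflzhlsm" (len 10), cursors c1@3 c2@6 c3@10, authorship ..........
After op 2 (add_cursor(0)): buffer="farflzhlsm" (len 10), cursors c4@0 c1@3 c2@6 c3@10, authorship ..........
After op 3 (delete): buffer="faflhls" (len 7), cursors c4@0 c1@2 c2@4 c3@7, authorship .......
After op 4 (insert('g')): buffer="gfagflghlsg" (len 11), cursors c4@1 c1@4 c2@7 c3@11, authorship 4..1..2...3
Authorship (.=original, N=cursor N): 4 . . 1 . . 2 . . . 3
Index 3: author = 1

Answer: cursor 1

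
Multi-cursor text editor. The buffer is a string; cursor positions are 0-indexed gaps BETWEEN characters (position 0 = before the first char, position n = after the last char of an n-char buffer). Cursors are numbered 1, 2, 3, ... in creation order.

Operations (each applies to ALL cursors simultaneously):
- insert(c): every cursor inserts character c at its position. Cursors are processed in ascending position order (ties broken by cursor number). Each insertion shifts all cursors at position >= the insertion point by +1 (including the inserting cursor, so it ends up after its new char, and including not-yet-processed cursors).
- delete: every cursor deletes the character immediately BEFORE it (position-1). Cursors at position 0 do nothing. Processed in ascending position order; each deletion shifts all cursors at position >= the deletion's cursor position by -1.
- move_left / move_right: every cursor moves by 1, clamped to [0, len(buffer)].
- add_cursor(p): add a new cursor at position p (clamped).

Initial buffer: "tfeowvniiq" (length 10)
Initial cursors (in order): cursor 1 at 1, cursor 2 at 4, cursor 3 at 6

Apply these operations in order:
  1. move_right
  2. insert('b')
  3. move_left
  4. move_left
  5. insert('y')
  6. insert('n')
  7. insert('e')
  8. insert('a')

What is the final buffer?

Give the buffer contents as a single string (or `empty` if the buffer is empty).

After op 1 (move_right): buffer="tfeowvniiq" (len 10), cursors c1@2 c2@5 c3@7, authorship ..........
After op 2 (insert('b')): buffer="tfbeowbvnbiiq" (len 13), cursors c1@3 c2@7 c3@10, authorship ..1...2..3...
After op 3 (move_left): buffer="tfbeowbvnbiiq" (len 13), cursors c1@2 c2@6 c3@9, authorship ..1...2..3...
After op 4 (move_left): buffer="tfbeowbvnbiiq" (len 13), cursors c1@1 c2@5 c3@8, authorship ..1...2..3...
After op 5 (insert('y')): buffer="tyfbeoywbvynbiiq" (len 16), cursors c1@2 c2@7 c3@11, authorship .1.1..2.2.3.3...
After op 6 (insert('n')): buffer="tynfbeoynwbvynnbiiq" (len 19), cursors c1@3 c2@9 c3@14, authorship .11.1..22.2.33.3...
After op 7 (insert('e')): buffer="tynefbeoynewbvynenbiiq" (len 22), cursors c1@4 c2@11 c3@17, authorship .111.1..222.2.333.3...
After op 8 (insert('a')): buffer="tyneafbeoyneawbvyneanbiiq" (len 25), cursors c1@5 c2@13 c3@20, authorship .1111.1..2222.2.3333.3...

Answer: tyneafbeoyneawbvyneanbiiq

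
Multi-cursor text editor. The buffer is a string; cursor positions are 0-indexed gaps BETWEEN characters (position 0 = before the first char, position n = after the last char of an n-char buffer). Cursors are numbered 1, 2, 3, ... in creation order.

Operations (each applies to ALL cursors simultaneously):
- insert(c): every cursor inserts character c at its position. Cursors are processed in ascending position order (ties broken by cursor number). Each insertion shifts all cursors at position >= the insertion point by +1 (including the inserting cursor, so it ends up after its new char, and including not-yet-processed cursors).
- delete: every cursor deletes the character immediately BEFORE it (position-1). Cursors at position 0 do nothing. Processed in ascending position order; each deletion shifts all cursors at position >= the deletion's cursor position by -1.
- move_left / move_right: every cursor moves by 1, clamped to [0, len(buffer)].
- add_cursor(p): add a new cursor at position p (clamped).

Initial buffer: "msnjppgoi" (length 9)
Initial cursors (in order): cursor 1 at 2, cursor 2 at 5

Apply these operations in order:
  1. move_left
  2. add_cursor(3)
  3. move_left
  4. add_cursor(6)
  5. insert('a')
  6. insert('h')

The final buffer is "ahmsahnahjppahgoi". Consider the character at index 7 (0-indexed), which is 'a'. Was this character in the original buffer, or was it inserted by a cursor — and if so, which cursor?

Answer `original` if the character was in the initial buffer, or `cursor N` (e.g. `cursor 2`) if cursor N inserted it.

Answer: cursor 2

Derivation:
After op 1 (move_left): buffer="msnjppgoi" (len 9), cursors c1@1 c2@4, authorship .........
After op 2 (add_cursor(3)): buffer="msnjppgoi" (len 9), cursors c1@1 c3@3 c2@4, authorship .........
After op 3 (move_left): buffer="msnjppgoi" (len 9), cursors c1@0 c3@2 c2@3, authorship .........
After op 4 (add_cursor(6)): buffer="msnjppgoi" (len 9), cursors c1@0 c3@2 c2@3 c4@6, authorship .........
After op 5 (insert('a')): buffer="amsanajppagoi" (len 13), cursors c1@1 c3@4 c2@6 c4@10, authorship 1..3.2...4...
After op 6 (insert('h')): buffer="ahmsahnahjppahgoi" (len 17), cursors c1@2 c3@6 c2@9 c4@14, authorship 11..33.22...44...
Authorship (.=original, N=cursor N): 1 1 . . 3 3 . 2 2 . . . 4 4 . . .
Index 7: author = 2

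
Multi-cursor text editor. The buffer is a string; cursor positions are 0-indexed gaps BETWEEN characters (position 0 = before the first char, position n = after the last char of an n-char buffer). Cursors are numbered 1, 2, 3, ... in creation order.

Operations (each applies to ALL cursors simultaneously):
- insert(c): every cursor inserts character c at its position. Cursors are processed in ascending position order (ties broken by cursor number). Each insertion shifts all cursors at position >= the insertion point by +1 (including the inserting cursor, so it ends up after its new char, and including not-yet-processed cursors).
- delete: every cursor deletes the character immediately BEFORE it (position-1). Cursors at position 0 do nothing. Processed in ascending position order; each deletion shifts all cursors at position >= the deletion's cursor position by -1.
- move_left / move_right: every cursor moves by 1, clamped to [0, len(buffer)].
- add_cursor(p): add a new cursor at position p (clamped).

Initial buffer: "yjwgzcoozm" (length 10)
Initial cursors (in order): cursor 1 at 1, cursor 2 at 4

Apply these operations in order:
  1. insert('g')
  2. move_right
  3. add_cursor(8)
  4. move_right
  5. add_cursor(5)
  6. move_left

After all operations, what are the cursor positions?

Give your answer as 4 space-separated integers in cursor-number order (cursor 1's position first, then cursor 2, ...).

Answer: 3 7 8 4

Derivation:
After op 1 (insert('g')): buffer="ygjwggzcoozm" (len 12), cursors c1@2 c2@6, authorship .1...2......
After op 2 (move_right): buffer="ygjwggzcoozm" (len 12), cursors c1@3 c2@7, authorship .1...2......
After op 3 (add_cursor(8)): buffer="ygjwggzcoozm" (len 12), cursors c1@3 c2@7 c3@8, authorship .1...2......
After op 4 (move_right): buffer="ygjwggzcoozm" (len 12), cursors c1@4 c2@8 c3@9, authorship .1...2......
After op 5 (add_cursor(5)): buffer="ygjwggzcoozm" (len 12), cursors c1@4 c4@5 c2@8 c3@9, authorship .1...2......
After op 6 (move_left): buffer="ygjwggzcoozm" (len 12), cursors c1@3 c4@4 c2@7 c3@8, authorship .1...2......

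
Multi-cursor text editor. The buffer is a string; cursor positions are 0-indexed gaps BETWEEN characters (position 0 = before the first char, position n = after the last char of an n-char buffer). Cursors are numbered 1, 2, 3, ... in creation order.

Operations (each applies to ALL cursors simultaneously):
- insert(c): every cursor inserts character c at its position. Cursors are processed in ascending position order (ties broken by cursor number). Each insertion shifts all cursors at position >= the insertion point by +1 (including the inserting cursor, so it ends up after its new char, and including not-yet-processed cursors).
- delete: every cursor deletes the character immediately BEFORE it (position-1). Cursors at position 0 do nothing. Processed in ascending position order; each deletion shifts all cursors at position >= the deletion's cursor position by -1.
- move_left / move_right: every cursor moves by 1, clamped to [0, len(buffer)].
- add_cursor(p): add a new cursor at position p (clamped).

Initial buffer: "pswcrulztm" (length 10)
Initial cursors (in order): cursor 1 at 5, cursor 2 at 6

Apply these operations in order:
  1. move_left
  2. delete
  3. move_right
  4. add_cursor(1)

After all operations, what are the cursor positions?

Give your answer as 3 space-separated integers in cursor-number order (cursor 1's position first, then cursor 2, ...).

After op 1 (move_left): buffer="pswcrulztm" (len 10), cursors c1@4 c2@5, authorship ..........
After op 2 (delete): buffer="pswulztm" (len 8), cursors c1@3 c2@3, authorship ........
After op 3 (move_right): buffer="pswulztm" (len 8), cursors c1@4 c2@4, authorship ........
After op 4 (add_cursor(1)): buffer="pswulztm" (len 8), cursors c3@1 c1@4 c2@4, authorship ........

Answer: 4 4 1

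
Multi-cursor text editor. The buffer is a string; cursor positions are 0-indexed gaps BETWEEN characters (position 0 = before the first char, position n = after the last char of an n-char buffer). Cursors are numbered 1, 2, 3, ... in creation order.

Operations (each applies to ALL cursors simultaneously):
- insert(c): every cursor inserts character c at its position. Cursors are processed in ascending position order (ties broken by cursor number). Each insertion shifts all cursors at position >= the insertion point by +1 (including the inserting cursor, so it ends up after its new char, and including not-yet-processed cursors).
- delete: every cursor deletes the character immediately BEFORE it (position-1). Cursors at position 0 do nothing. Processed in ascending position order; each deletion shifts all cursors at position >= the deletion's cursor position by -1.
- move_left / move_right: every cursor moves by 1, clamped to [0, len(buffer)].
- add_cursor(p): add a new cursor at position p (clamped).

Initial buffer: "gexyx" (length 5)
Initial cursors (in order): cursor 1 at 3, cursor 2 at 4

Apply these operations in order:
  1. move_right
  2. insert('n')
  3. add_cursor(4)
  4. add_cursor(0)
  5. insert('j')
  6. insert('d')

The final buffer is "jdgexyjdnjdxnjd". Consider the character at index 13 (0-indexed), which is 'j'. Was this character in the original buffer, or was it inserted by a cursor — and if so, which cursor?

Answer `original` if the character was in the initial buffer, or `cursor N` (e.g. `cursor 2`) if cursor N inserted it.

After op 1 (move_right): buffer="gexyx" (len 5), cursors c1@4 c2@5, authorship .....
After op 2 (insert('n')): buffer="gexynxn" (len 7), cursors c1@5 c2@7, authorship ....1.2
After op 3 (add_cursor(4)): buffer="gexynxn" (len 7), cursors c3@4 c1@5 c2@7, authorship ....1.2
After op 4 (add_cursor(0)): buffer="gexynxn" (len 7), cursors c4@0 c3@4 c1@5 c2@7, authorship ....1.2
After op 5 (insert('j')): buffer="jgexyjnjxnj" (len 11), cursors c4@1 c3@6 c1@8 c2@11, authorship 4....311.22
After op 6 (insert('d')): buffer="jdgexyjdnjdxnjd" (len 15), cursors c4@2 c3@8 c1@11 c2@15, authorship 44....33111.222
Authorship (.=original, N=cursor N): 4 4 . . . . 3 3 1 1 1 . 2 2 2
Index 13: author = 2

Answer: cursor 2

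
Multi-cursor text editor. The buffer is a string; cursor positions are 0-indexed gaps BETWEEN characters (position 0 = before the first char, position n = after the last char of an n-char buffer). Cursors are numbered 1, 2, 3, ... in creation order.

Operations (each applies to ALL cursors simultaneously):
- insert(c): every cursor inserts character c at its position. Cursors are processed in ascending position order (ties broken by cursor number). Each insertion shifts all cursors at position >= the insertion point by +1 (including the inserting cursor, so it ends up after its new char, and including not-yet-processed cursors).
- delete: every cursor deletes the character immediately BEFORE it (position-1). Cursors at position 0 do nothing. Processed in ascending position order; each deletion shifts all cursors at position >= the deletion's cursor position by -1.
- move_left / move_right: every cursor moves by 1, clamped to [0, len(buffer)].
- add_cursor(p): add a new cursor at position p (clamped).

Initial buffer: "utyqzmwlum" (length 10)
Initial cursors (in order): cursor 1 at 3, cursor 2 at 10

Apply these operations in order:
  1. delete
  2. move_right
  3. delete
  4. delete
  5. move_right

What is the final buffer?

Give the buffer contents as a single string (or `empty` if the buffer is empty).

Answer: uzmw

Derivation:
After op 1 (delete): buffer="utqzmwlu" (len 8), cursors c1@2 c2@8, authorship ........
After op 2 (move_right): buffer="utqzmwlu" (len 8), cursors c1@3 c2@8, authorship ........
After op 3 (delete): buffer="utzmwl" (len 6), cursors c1@2 c2@6, authorship ......
After op 4 (delete): buffer="uzmw" (len 4), cursors c1@1 c2@4, authorship ....
After op 5 (move_right): buffer="uzmw" (len 4), cursors c1@2 c2@4, authorship ....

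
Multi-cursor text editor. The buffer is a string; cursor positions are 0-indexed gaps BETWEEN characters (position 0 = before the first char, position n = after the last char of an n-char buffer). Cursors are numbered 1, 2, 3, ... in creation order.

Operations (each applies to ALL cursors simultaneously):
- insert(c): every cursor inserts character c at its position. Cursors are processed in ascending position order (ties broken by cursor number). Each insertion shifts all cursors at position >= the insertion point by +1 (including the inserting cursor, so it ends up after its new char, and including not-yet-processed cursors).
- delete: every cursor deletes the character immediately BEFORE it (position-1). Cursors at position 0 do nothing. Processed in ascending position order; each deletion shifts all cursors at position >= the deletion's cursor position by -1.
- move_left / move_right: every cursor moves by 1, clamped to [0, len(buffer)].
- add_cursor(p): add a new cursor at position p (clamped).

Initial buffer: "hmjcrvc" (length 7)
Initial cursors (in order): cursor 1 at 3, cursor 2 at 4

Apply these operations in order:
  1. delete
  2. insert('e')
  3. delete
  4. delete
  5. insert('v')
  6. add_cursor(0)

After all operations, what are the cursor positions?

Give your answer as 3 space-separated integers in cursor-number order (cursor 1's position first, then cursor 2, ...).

After op 1 (delete): buffer="hmrvc" (len 5), cursors c1@2 c2@2, authorship .....
After op 2 (insert('e')): buffer="hmeervc" (len 7), cursors c1@4 c2@4, authorship ..12...
After op 3 (delete): buffer="hmrvc" (len 5), cursors c1@2 c2@2, authorship .....
After op 4 (delete): buffer="rvc" (len 3), cursors c1@0 c2@0, authorship ...
After op 5 (insert('v')): buffer="vvrvc" (len 5), cursors c1@2 c2@2, authorship 12...
After op 6 (add_cursor(0)): buffer="vvrvc" (len 5), cursors c3@0 c1@2 c2@2, authorship 12...

Answer: 2 2 0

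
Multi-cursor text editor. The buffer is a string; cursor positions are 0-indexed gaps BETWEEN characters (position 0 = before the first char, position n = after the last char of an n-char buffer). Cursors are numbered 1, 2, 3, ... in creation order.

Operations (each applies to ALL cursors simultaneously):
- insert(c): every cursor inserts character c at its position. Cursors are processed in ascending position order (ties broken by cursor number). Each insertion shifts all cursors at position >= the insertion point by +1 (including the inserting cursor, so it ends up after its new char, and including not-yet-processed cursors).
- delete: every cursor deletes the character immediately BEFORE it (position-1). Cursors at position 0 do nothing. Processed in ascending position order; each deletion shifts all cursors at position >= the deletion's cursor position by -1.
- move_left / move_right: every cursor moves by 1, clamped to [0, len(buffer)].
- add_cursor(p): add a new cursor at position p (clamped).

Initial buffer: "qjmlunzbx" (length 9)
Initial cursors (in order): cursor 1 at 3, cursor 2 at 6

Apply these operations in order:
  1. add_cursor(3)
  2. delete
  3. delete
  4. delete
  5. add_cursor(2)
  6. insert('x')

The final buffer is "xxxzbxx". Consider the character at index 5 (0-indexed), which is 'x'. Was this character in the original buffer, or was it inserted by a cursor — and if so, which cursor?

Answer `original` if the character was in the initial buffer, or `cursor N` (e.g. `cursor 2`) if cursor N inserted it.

After op 1 (add_cursor(3)): buffer="qjmlunzbx" (len 9), cursors c1@3 c3@3 c2@6, authorship .........
After op 2 (delete): buffer="qluzbx" (len 6), cursors c1@1 c3@1 c2@3, authorship ......
After op 3 (delete): buffer="lzbx" (len 4), cursors c1@0 c3@0 c2@1, authorship ....
After op 4 (delete): buffer="zbx" (len 3), cursors c1@0 c2@0 c3@0, authorship ...
After op 5 (add_cursor(2)): buffer="zbx" (len 3), cursors c1@0 c2@0 c3@0 c4@2, authorship ...
After op 6 (insert('x')): buffer="xxxzbxx" (len 7), cursors c1@3 c2@3 c3@3 c4@6, authorship 123..4.
Authorship (.=original, N=cursor N): 1 2 3 . . 4 .
Index 5: author = 4

Answer: cursor 4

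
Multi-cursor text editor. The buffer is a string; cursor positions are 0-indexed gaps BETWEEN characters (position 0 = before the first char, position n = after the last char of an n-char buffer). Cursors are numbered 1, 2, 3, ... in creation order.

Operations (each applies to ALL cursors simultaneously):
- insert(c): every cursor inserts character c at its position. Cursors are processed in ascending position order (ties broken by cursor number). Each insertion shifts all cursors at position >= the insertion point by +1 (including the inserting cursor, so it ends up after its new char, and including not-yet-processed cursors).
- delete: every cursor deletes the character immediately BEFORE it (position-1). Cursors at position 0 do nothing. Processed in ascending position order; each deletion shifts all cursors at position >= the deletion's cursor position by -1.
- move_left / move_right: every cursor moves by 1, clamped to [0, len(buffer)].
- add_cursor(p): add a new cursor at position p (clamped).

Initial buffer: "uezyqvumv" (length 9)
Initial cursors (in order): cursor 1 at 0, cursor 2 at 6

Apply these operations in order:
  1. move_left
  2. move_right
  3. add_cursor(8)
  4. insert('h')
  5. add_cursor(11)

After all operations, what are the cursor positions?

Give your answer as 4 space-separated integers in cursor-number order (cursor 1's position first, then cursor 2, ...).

After op 1 (move_left): buffer="uezyqvumv" (len 9), cursors c1@0 c2@5, authorship .........
After op 2 (move_right): buffer="uezyqvumv" (len 9), cursors c1@1 c2@6, authorship .........
After op 3 (add_cursor(8)): buffer="uezyqvumv" (len 9), cursors c1@1 c2@6 c3@8, authorship .........
After op 4 (insert('h')): buffer="uhezyqvhumhv" (len 12), cursors c1@2 c2@8 c3@11, authorship .1.....2..3.
After op 5 (add_cursor(11)): buffer="uhezyqvhumhv" (len 12), cursors c1@2 c2@8 c3@11 c4@11, authorship .1.....2..3.

Answer: 2 8 11 11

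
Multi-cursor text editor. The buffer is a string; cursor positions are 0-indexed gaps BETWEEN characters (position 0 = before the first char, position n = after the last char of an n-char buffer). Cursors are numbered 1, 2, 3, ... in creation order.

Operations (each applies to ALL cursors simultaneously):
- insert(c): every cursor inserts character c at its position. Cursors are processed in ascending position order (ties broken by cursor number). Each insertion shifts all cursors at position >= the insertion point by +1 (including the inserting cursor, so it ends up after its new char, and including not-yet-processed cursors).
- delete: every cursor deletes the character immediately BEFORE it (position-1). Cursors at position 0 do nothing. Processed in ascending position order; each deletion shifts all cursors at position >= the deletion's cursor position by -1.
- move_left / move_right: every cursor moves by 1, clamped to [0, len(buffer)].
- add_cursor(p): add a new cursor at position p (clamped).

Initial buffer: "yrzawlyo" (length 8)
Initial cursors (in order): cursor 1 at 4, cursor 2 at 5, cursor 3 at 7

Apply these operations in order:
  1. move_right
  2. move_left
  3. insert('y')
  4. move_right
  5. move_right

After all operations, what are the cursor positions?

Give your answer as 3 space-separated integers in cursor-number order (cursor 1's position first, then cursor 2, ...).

After op 1 (move_right): buffer="yrzawlyo" (len 8), cursors c1@5 c2@6 c3@8, authorship ........
After op 2 (move_left): buffer="yrzawlyo" (len 8), cursors c1@4 c2@5 c3@7, authorship ........
After op 3 (insert('y')): buffer="yrzaywylyyo" (len 11), cursors c1@5 c2@7 c3@10, authorship ....1.2..3.
After op 4 (move_right): buffer="yrzaywylyyo" (len 11), cursors c1@6 c2@8 c3@11, authorship ....1.2..3.
After op 5 (move_right): buffer="yrzaywylyyo" (len 11), cursors c1@7 c2@9 c3@11, authorship ....1.2..3.

Answer: 7 9 11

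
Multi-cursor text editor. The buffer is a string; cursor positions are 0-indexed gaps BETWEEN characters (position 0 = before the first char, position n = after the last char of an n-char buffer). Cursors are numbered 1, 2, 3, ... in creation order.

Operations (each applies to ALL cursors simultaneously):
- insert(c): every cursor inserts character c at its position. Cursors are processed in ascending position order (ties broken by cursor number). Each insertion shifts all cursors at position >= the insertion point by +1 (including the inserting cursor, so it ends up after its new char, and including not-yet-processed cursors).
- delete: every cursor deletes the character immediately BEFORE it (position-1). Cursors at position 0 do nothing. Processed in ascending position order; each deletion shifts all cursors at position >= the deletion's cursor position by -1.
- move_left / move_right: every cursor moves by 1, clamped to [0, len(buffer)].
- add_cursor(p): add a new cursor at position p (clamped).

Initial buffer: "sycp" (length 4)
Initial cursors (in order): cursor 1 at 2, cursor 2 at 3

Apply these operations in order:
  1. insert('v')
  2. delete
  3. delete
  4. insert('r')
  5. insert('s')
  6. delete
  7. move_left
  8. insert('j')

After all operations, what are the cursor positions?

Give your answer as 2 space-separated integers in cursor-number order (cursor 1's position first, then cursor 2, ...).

Answer: 4 4

Derivation:
After op 1 (insert('v')): buffer="syvcvp" (len 6), cursors c1@3 c2@5, authorship ..1.2.
After op 2 (delete): buffer="sycp" (len 4), cursors c1@2 c2@3, authorship ....
After op 3 (delete): buffer="sp" (len 2), cursors c1@1 c2@1, authorship ..
After op 4 (insert('r')): buffer="srrp" (len 4), cursors c1@3 c2@3, authorship .12.
After op 5 (insert('s')): buffer="srrssp" (len 6), cursors c1@5 c2@5, authorship .1212.
After op 6 (delete): buffer="srrp" (len 4), cursors c1@3 c2@3, authorship .12.
After op 7 (move_left): buffer="srrp" (len 4), cursors c1@2 c2@2, authorship .12.
After op 8 (insert('j')): buffer="srjjrp" (len 6), cursors c1@4 c2@4, authorship .1122.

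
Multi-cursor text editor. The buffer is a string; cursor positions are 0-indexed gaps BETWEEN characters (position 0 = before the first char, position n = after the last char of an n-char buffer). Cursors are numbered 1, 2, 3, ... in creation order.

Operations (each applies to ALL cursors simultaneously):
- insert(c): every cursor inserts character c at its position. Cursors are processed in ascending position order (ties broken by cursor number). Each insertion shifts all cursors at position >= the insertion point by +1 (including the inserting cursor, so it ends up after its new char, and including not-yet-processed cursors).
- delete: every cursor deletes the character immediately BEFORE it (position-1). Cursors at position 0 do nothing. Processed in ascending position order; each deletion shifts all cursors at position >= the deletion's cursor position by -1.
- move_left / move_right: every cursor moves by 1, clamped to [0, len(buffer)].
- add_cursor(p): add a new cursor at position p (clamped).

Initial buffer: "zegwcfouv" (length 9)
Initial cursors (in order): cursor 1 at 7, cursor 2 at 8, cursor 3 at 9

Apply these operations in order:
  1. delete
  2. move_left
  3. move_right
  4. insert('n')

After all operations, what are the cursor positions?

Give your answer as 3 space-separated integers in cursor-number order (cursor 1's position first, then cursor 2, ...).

Answer: 9 9 9

Derivation:
After op 1 (delete): buffer="zegwcf" (len 6), cursors c1@6 c2@6 c3@6, authorship ......
After op 2 (move_left): buffer="zegwcf" (len 6), cursors c1@5 c2@5 c3@5, authorship ......
After op 3 (move_right): buffer="zegwcf" (len 6), cursors c1@6 c2@6 c3@6, authorship ......
After op 4 (insert('n')): buffer="zegwcfnnn" (len 9), cursors c1@9 c2@9 c3@9, authorship ......123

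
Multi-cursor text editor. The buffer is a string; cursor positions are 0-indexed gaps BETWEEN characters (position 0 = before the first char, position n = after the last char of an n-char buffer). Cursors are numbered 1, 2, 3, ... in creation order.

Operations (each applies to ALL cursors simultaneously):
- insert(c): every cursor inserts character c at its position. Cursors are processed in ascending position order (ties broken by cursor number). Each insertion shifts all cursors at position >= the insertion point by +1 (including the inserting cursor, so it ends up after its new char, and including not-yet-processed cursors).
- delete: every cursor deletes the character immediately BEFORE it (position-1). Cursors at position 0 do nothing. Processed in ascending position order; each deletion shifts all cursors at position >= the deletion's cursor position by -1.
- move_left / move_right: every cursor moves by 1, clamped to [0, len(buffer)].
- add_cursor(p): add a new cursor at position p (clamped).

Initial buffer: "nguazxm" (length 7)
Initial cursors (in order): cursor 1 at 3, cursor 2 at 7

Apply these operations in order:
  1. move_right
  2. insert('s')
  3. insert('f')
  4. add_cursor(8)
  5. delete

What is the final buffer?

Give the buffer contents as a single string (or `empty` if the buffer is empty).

Answer: nguaszms

Derivation:
After op 1 (move_right): buffer="nguazxm" (len 7), cursors c1@4 c2@7, authorship .......
After op 2 (insert('s')): buffer="nguaszxms" (len 9), cursors c1@5 c2@9, authorship ....1...2
After op 3 (insert('f')): buffer="nguasfzxmsf" (len 11), cursors c1@6 c2@11, authorship ....11...22
After op 4 (add_cursor(8)): buffer="nguasfzxmsf" (len 11), cursors c1@6 c3@8 c2@11, authorship ....11...22
After op 5 (delete): buffer="nguaszms" (len 8), cursors c1@5 c3@6 c2@8, authorship ....1..2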